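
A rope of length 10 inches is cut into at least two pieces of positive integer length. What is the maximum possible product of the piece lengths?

36

Fill f[k] for k=2..10: at each k try every first piece i and multiply by the better of (k−i) uncut or f[k−i].
Small cases: f[2]=1, f[3]=2, f[4]=4.
f[5] = max(1×4, 2×3, 3×2, 4×1) = 6
f[6] = max(1×6, 2×4, 3×3, 4×2, 5×1) = 9
f[7] = max(1×9, 2×6, 3×4, 4×3, 5×2, 6×1) = 12
f[8] = max(1×12, 2×9, 3×6, …, 6×2, 7×1) = 18
f[9] = max(1×18, 2×12, 3×9, …, 7×2, 8×1) = 27
f[10] = max(1×27, 2×18, 3×12, …, 8×2, 9×1) = 36
One optimal split: 3 + 3 + 2 + 2; product 3×3×2×2 = 36.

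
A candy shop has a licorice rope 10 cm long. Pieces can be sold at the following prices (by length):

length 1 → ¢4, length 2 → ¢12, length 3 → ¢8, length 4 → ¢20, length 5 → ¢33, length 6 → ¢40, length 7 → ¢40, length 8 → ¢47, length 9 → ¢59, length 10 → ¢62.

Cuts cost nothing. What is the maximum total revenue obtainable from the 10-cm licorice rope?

66

Consider every possible first cut. R[k] is the best of p[i]+R[k−i] over all sellable i≤k.
R[1] = 4
R[2] = 12
R[3] = 16  (first piece 1, then R[2]=12)
R[4] = 24  (first piece 2, then R[2]=12)
R[5] = 33
R[6] = 40
R[7] = 45  (first piece 2, then R[5]=33)
R[8] = 52  (first piece 2, then R[6]=40)
R[9] = 59
R[10] = 66  (first piece 5, then R[5]=33)
One optimal cutting: 5 + 5 → ¢33 + ¢33 = ¢66.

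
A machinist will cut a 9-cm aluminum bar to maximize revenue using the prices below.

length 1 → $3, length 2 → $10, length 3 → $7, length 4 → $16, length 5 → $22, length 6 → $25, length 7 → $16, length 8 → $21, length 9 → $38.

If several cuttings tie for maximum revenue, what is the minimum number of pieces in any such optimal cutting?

Build r[k] bottom-up: r[k] = max over allowed piece i of (p[i] + r[k−i]).
r[1] = 3
r[2] = 10
r[3] = 13  (first piece 1, then r[2]=10)
r[4] = 20  (first piece 2, then r[2]=10)
r[5] = 23  (first piece 1, then r[4]=20)
r[6] = 30  (first piece 2, then r[4]=20)
r[7] = 33  (first piece 1, then r[6]=30)
r[8] = 40  (first piece 2, then r[6]=30)
r[9] = 43  (first piece 1, then r[8]=40)
Maximum revenue is $43.
Now minimize piece count subject to staying optimal: for each k, pieces[k] = 1 + min over i with p[i]+r[k−i]=r[k] of pieces[k−i].
pieces[6] = 3
pieces[7] = 4
pieces[8] = 4
pieces[9] = 5

5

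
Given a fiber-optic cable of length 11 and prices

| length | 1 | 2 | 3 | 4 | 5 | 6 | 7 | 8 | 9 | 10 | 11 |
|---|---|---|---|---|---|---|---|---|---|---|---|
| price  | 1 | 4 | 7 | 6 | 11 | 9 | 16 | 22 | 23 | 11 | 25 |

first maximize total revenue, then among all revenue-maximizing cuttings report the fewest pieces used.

2

Build r[k] bottom-up: r[k] = max over allowed piece i of (p[i] + r[k−i]).
r[1] = 1
r[2] = max(1+1, 4+0) = 4
r[3] = max(1+4, 4+1, 7+0) = 7
r[4] = max(1+7, 4+4, 7+1, 6+0) = 8
r[5] = max(1+8, 4+7, 7+4, 6+1, 11+0) = 11
r[6] = max(1+11, 4+8, 7+7, 6+4, 11+1, 9+0) = 14
r[7] = max(1+14, 4+11, 7+8, …, 9+1, 16+0) = 16
r[8] = max(1+16, 4+14, 7+11, …, 16+1, 22+0) = 22
r[9] = max(1+22, 4+16, 7+14, …, 22+1, 23+0) = 23
r[10] = max(1+23, 4+22, 7+16, …, 23+1, 11+0) = 26
r[11] = max(1+26, 4+23, 7+22, …, 11+1, 25+0) = 29
Maximum revenue is $29.
Now minimize piece count subject to staying optimal: for each k, pieces[k] = 1 + min over i with p[i]+r[k−i]=r[k] of pieces[k−i].
pieces[8] = 1
pieces[9] = 1
pieces[10] = 2
pieces[11] = 2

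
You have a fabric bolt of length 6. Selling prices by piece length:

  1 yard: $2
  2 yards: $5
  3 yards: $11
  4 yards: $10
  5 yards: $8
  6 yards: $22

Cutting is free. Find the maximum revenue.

Build v[k] bottom-up: v[k] = max over allowed piece i of (p[i] + v[k−i]).
v[1] = 2
v[2] = 5
v[3] = 11
v[4] = 13  (first piece 1, then v[3]=11)
v[5] = 16  (first piece 2, then v[3]=11)
v[6] = 22  (first piece 3, then v[3]=11)
One optimal cutting: 3 + 3 → $11 + $11 = $22.

22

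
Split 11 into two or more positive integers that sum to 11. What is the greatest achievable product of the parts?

Define prod[k] = max over 1≤i<k of i · max(k−i, prod[k−i]); the inner max lets the remainder stay uncut if that's better.
prod[2] = 1*max(1,0) = 1*1 = 1
prod[3] = max(1*2, 2*1) = 2
prod[4] = max(1*3, 2*2, 3*1) = 4
prod[5] = max(1*4, 2*3, 3*2, 4*1) = 6
prod[6] = max(1*6, 2*4, 3*3, 4*2, 5*1) = 9
prod[7] = max(1*9, 2*6, 3*4, 4*3, 5*2, 6*1) = 12
prod[8] = max(1*12, 2*9, 3*6, …, 6*2, 7*1) = 18
prod[9] = max(1*18, 2*12, 3*9, …, 7*2, 8*1) = 27
prod[10] = max(1*27, 2*18, 3*12, …, 8*2, 9*1) = 36
prod[11] = max(1*36, 2*27, 3*18, …, 9*2, 10*1) = 54
One optimal split: 3 + 3 + 3 + 2; product 3*3*3*2 = 54.

54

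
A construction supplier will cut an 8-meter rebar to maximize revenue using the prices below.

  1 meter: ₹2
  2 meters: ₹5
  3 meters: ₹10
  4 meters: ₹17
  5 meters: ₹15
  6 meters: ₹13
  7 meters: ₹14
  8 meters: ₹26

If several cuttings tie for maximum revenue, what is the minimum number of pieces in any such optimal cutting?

Consider every possible first cut. r[k] is the best of p[i]+r[k−i] over all sellable i≤k.
r[1] = 2
r[2] = 5
r[3] = 10
r[4] = 17
r[5] = 19  (first piece 1, then r[4]=17)
r[6] = 22  (first piece 2, then r[4]=17)
r[7] = 27  (first piece 3, then r[4]=17)
r[8] = 34  (first piece 4, then r[4]=17)
Maximum revenue is ₹34.
Now minimize piece count subject to staying optimal: for each k, pieces[k] = 1 + min over i with p[i]+r[k−i]=r[k] of pieces[k−i].
pieces[5] = 2
pieces[6] = 2
pieces[7] = 2
pieces[8] = 2

2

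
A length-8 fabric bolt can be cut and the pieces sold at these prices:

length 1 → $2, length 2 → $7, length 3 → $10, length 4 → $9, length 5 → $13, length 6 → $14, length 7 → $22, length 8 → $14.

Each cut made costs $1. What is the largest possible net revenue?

Consider every possible first cut. net[k] is the best of p[i]+net[k−i] over all sellable i≤k, charging 1 whenever i<k.
net[1] = 2
net[2] = max(2+2-1, 7+0) = 7
net[3] = max(2+7-1, 7+2-1, 10+0) = 10
net[4] = max(2+10-1, 7+7-1, 10+2-1, 9+0) = 13
net[5] = max(2+13-1, 7+10-1, 10+7-1, 9+2-1, 13+0) = 16
net[6] = max(2+16-1, 7+13-1, 10+10-1, 9+7-1, 13+2-1, 14+0) = 19
net[7] = max(2+19-1, 7+16-1, 10+13-1, …, 14+2-1, 22+0) = 22
net[8] = max(2+22-1, 7+19-1, 10+16-1, …, 22+2-1, 14+0) = 25
One optimal plan: pieces 2 + 2 + 2 + 2 (3 cuts) → $28 − $3 = $25.

25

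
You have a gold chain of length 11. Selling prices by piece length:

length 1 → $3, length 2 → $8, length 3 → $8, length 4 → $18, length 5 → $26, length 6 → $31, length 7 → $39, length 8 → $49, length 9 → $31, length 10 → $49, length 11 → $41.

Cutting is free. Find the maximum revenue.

Let r[k] be the best obtainable value from length k. For each k, try every first piece i and keep the best of price[i] + r[k−i].
r[1] = 3
r[2] = 8
r[3] = 11  (first piece 1, then r[2]=8)
r[4] = 18
r[5] = 26
r[6] = 31
r[7] = 39
r[8] = 49
r[9] = 52  (first piece 1, then r[8]=49)
r[10] = 57  (first piece 2, then r[8]=49)
r[11] = 60  (first piece 1, then r[10]=57)
One optimal cutting: 8 + 2 + 1 → $49 + $8 + $3 = $60.

60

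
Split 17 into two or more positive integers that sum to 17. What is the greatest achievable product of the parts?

Fill m[k] for k=2..17: at each k try every first piece i and multiply by the better of (k−i) uncut or m[k−i].
m[2] = 1×max(1,0) = 1×1 = 1
m[3] = 1×max(2,1) = 1×2 = 2
m[4] = 2×max(2,1) = 2×2 = 4
m[5] = 2×max(3,2) = 2×3 = 6
m[6] = 3×max(3,2) = 3×3 = 9
m[7] = 2×max(5,6) = 2×6 = 12
m[8] = 2×max(6,9) = 2×9 = 18
m[9] = 3×max(6,9) = 3×9 = 27
m[10] = 2×max(8,18) = 2×18 = 36
m[11] = 2×max(9,27) = 2×27 = 54
m[12] = 3×max(9,27) = 3×27 = 81
m[13] = 2×max(11,54) = 2×54 = 108
m[14] = 2×max(12,81) = 2×81 = 162
m[15] = 3×max(12,81) = 3×81 = 243
m[16] = 2×max(14,162) = 2×162 = 324
m[17] = 2×max(15,243) = 2×243 = 486
One optimal split: 3 + 3 + 3 + 3 + 3 + 2; product 3×3×3×3×3×2 = 486.

486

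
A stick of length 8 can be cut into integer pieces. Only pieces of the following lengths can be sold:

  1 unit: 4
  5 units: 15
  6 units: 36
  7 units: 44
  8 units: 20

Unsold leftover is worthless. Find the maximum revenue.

Consider every possible first cut. best[k] is the best of p[i]+best[k−i] over all sellable i≤k.
best[1] = 4
best[2] = 8  (first piece 1, then best[1]=4)
best[3] = 12  (first piece 1, then best[2]=8)
best[4] = 16  (first piece 1, then best[3]=12)
best[5] = max(4+16, 15+0) = 20
best[6] = max(4+20, 15+4, 36+0) = 36
best[7] = max(4+36, 15+8, 36+4, 44+0) = 44
best[8] = max(4+44, 15+12, 36+8, 44+4, 20+0) = 48
One optimal cutting: 7 + 1 → 48.

48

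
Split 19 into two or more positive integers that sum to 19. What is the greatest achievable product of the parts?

Fill P[k] for k=2..19: at each k try every first piece i and multiply by the better of (k−i) uncut or P[k−i].
P[2] = 1·max(1,0) = 1·1 = 1
P[3] = 1·max(2,1) = 1·2 = 2
P[4] = 2·max(2,1) = 2·2 = 4
P[5] = 2·max(3,2) = 2·3 = 6
P[6] = 3·max(3,2) = 3·3 = 9
P[7] = 2·max(5,6) = 2·6 = 12
P[8] = 2·max(6,9) = 2·9 = 18
P[9] = 3·max(6,9) = 3·9 = 27
P[10] = 2·max(8,18) = 2·18 = 36
P[11] = 2·max(9,27) = 2·27 = 54
P[12] = 3·max(9,27) = 3·27 = 81
P[13] = 2·max(11,54) = 2·54 = 108
P[14] = 2·max(12,81) = 2·81 = 162
P[15] = 3·max(12,81) = 3·81 = 243
P[16] = 2·max(14,162) = 2·162 = 324
P[17] = 2·max(15,243) = 2·243 = 486
P[18] = 3·max(15,243) = 3·243 = 729
P[19] = 2·max(17,486) = 2·486 = 972
One optimal split: 3 + 3 + 3 + 3 + 3 + 2 + 2; product 3·3·3·3·3·2·2 = 972.

972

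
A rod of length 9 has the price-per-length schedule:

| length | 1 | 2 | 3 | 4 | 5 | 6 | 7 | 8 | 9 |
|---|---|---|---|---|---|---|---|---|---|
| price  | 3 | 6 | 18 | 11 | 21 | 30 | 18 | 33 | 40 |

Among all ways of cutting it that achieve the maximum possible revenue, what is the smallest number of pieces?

Let r[k] be the best obtainable value from length k. For each k, try every first piece i and keep the best of price[i] + r[k−i].
r[1] = 3
r[2] = max(3+3, 6+0) = 6
r[3] = max(3+6, 6+3, 18+0) = 18
r[4] = max(3+18, 6+6, 18+3, 11+0) = 21
r[5] = max(3+21, 6+18, 18+6, 11+3, 21+0) = 24
r[6] = max(3+24, 6+21, 18+18, 11+6, 21+3, 30+0) = 36
r[7] = max(3+36, 6+24, 18+21, …, 30+3, 18+0) = 39
r[8] = max(3+39, 6+36, 18+24, …, 18+3, 33+0) = 42
r[9] = max(3+42, 6+39, 18+36, …, 33+3, 40+0) = 54
Maximum revenue is 54.
Now minimize piece count subject to staying optimal: for each k, pieces[k] = 1 + min over i with p[i]+r[k−i]=r[k] of pieces[k−i].
pieces[6] = 2
pieces[7] = 3
pieces[8] = 3
pieces[9] = 3

3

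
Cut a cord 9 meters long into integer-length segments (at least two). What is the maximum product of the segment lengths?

27

Define g[k] = max over 1≤i<k of i · max(k−i, g[k−i]); the inner max lets the remainder stay uncut if that's better.
g[2] = 1×max(1,0) = 1×1 = 1
g[3] = 1×max(2,1) = 1×2 = 2
g[4] = 2×max(2,1) = 2×2 = 4
g[5] = 2×max(3,2) = 2×3 = 6
g[6] = 3×max(3,2) = 3×3 = 9
g[7] = 2×max(5,6) = 2×6 = 12
g[8] = 2×max(6,9) = 2×9 = 18
g[9] = 3×max(6,9) = 3×9 = 27
One optimal split: 3 + 3 + 3; product 3×3×3 = 27.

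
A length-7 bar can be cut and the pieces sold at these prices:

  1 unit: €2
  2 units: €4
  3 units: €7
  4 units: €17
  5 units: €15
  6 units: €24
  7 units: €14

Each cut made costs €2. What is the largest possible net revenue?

Build net[k] bottom-up: net[k] = max over allowed piece i of (p[i] + net[k−i]) − 2 per cut.
net[1] = 2
net[2] = max(2+2-2, 4+0) = 4
net[3] = max(2+4-2, 4+2-2, 7+0) = 7
net[4] = max(2+7-2, 4+4-2, 7+2-2, 17+0) = 17
net[5] = max(2+17-2, 4+7-2, 7+4-2, 17+2-2, 15+0) = 17
net[6] = max(2+17-2, 4+17-2, 7+7-2, 17+4-2, 15+2-2, 24+0) = 24
net[7] = max(2+24-2, 4+17-2, 7+17-2, …, 24+2-2, 14+0) = 24
One optimal plan: pieces 6 + 1 (1 cut) → €26 − €2 = €24.

24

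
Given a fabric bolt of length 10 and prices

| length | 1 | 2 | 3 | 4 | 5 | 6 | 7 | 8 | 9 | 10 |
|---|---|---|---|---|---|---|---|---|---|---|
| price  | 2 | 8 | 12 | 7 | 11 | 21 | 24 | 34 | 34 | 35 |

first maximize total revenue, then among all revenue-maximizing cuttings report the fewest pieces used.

Consider every possible first cut. r[k] is the best of p[i]+r[k−i] over all sellable i≤k.
r[1] = 2
r[2] = 8
r[3] = 12
r[4] = 16  (first piece 2, then r[2]=8)
r[5] = 20  (first piece 2, then r[3]=12)
r[6] = 24  (first piece 2, then r[4]=16)
r[7] = 28  (first piece 2, then r[5]=20)
r[8] = 34
r[9] = 36  (first piece 1, then r[8]=34)
r[10] = 42  (first piece 2, then r[8]=34)
Maximum revenue is $42.
Now minimize piece count subject to staying optimal: for each k, pieces[k] = 1 + min over i with p[i]+r[k−i]=r[k] of pieces[k−i].
pieces[7] = 3
pieces[8] = 1
pieces[9] = 2
pieces[10] = 2

2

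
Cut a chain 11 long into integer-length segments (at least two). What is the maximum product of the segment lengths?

Fill m[k] for k=2..11: at each k try every first piece i and multiply by the better of (k−i) uncut or m[k−i].
m[2] = 1·max(1,0) = 1·1 = 1
m[3] = 1·max(2,1) = 1·2 = 2
m[4] = 2·max(2,1) = 2·2 = 4
m[5] = 2·max(3,2) = 2·3 = 6
m[6] = 3·max(3,2) = 3·3 = 9
m[7] = 2·max(5,6) = 2·6 = 12
m[8] = 2·max(6,9) = 2·9 = 18
m[9] = 3·max(6,9) = 3·9 = 27
m[10] = 2·max(8,18) = 2·18 = 36
m[11] = 2·max(9,27) = 2·27 = 54
One optimal split: 3 + 3 + 3 + 2; product 3·3·3·2 = 54.

54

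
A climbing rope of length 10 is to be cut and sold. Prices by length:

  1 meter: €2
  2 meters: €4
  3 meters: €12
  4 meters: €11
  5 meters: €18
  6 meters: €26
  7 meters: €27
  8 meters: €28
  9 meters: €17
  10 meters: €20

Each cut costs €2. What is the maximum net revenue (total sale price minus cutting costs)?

Consider every possible first cut. net[k] is the best of p[i]+net[k−i] over all sellable i≤k, charging 2 whenever i<k.
net[1] = 2
net[2] = max(2+2-2, 4+0) = 4
net[3] = max(2+4-2, 4+2-2, 12+0) = 12
net[4] = max(2+12-2, 4+4-2, 12+2-2, 11+0) = 12
net[5] = max(2+12-2, 4+12-2, 12+4-2, 11+2-2, 18+0) = 18
net[6] = max(2+18-2, 4+12-2, 12+12-2, 11+4-2, 18+2-2, 26+0) = 26
net[7] = max(2+26-2, 4+18-2, 12+12-2, …, 26+2-2, 27+0) = 27
net[8] = max(2+27-2, 4+26-2, 12+18-2, …, 27+2-2, 28+0) = 28
net[9] = max(2+28-2, 4+27-2, 12+26-2, …, 28+2-2, 17+0) = 36
net[10] = max(2+36-2, 4+28-2, 12+27-2, …, 17+2-2, 20+0) = 37
One optimal plan: pieces 7 + 3 (1 cut) → €39 − €2 = €37.

37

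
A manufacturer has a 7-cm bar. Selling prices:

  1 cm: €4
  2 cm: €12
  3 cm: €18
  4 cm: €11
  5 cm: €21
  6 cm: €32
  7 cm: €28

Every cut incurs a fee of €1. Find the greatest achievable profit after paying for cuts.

40

Build v[k] bottom-up: v[k] = max over allowed piece i of (p[i] + v[k−i]) − 1 per cut.
v[1] = 4
v[2] = max(4+4-1, 12+0) = 12
v[3] = max(4+12-1, 12+4-1, 18+0) = 18
v[4] = max(4+18-1, 12+12-1, 18+4-1, 11+0) = 23
v[5] = max(4+23-1, 12+18-1, 18+12-1, 11+4-1, 21+0) = 29
v[6] = max(4+29-1, 12+23-1, 18+18-1, 11+12-1, 21+4-1, 32+0) = 35
v[7] = max(4+35-1, 12+29-1, 18+23-1, …, 32+4-1, 28+0) = 40
One optimal plan: pieces 3 + 2 + 2 (2 cuts) → €42 − €2 = €40.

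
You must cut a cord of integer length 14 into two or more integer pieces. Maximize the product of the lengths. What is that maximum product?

162

Fill g[k] for k=2..14: at each k try every first piece i and multiply by the better of (k−i) uncut or g[k−i].
g[2] = 1×max(1,0) = 1×1 = 1
g[3] = 1×max(2,1) = 1×2 = 2
g[4] = 2×max(2,1) = 2×2 = 4
g[5] = 2×max(3,2) = 2×3 = 6
g[6] = 3×max(3,2) = 3×3 = 9
g[7] = 2×max(5,6) = 2×6 = 12
g[8] = 2×max(6,9) = 2×9 = 18
g[9] = 3×max(6,9) = 3×9 = 27
g[10] = 2×max(8,18) = 2×18 = 36
g[11] = 2×max(9,27) = 2×27 = 54
g[12] = 3×max(9,27) = 3×27 = 81
g[13] = 2×max(11,54) = 2×54 = 108
g[14] = 2×max(12,81) = 2×81 = 162
One optimal split: 3 + 3 + 3 + 3 + 2; product 3×3×3×3×2 = 162.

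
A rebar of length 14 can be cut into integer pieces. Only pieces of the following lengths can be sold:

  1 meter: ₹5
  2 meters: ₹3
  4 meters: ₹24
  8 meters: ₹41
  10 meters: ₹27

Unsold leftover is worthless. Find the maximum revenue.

Let f[k] be the best obtainable value from length k. For each k, try every first piece i and keep the best of price[i] + f[k−i].
f[1] = 5
f[2] = max(5+5, 3+0) = 10
f[3] = max(5+10, 3+5) = 15
f[4] = max(5+15, 3+10, 24+0) = 24
f[5] = max(5+24, 3+15, 24+5) = 29
f[6] = max(5+29, 3+24, 24+10) = 34
f[7] = max(5+34, 3+29, 24+15) = 39
f[8] = max(5+39, 3+34, 24+24, 41+0) = 48
f[9] = max(5+48, 3+39, 24+29, 41+5) = 53
f[10] = max(5+53, 3+48, 24+34, 41+10, 27+0) = 58
f[11] = max(5+58, 3+53, 24+39, 41+15, 27+5) = 63
f[12] = max(5+63, 3+58, 24+48, 41+24, 27+10) = 72
f[13] = max(5+72, 3+63, 24+53, 41+29, 27+15) = 77
f[14] = max(5+77, 3+72, 24+58, 41+34, 27+24) = 82
One optimal cutting: 4 + 4 + 4 + 1 + 1 → ₹82.

82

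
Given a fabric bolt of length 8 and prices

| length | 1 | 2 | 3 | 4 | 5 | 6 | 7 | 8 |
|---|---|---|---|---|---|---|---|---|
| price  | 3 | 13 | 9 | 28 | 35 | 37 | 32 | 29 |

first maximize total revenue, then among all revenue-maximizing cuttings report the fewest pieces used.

Build r[k] bottom-up: r[k] = max over allowed piece i of (p[i] + r[k−i]).
r[1] = 3
r[2] = 13
r[3] = 16  (first piece 1, then r[2]=13)
r[4] = 28
r[5] = 35
r[6] = 41  (first piece 2, then r[4]=28)
r[7] = 48  (first piece 2, then r[5]=35)
r[8] = 56  (first piece 4, then r[4]=28)
Maximum revenue is $56.
Now minimize piece count subject to staying optimal: for each k, pieces[k] = 1 + min over i with p[i]+r[k−i]=r[k] of pieces[k−i].
pieces[5] = 1
pieces[6] = 2
pieces[7] = 2
pieces[8] = 2

2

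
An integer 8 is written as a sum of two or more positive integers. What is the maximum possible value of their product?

18

Define g[k] = max over 1≤i<k of i · max(k−i, g[k−i]); the inner max lets the remainder stay uncut if that's better.
g[2] = 1*max(1,0) = 1*1 = 1
g[3] = 1*max(2,1) = 1*2 = 2
g[4] = 2*max(2,1) = 2*2 = 4
g[5] = 2*max(3,2) = 2*3 = 6
g[6] = 3*max(3,2) = 3*3 = 9
g[7] = 2*max(5,6) = 2*6 = 12
g[8] = 2*max(6,9) = 2*9 = 18
One optimal split: 3 + 3 + 2; product 3*3*2 = 18.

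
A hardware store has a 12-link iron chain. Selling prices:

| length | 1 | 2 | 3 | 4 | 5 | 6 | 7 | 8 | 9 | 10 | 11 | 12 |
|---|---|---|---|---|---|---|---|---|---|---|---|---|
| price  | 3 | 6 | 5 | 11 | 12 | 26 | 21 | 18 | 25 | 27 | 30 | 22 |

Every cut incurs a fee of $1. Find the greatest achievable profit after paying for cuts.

51

Build net[k] bottom-up: net[k] = max over allowed piece i of (p[i] + net[k−i]) − 1 per cut.
net[1] = 3
net[2] = max(3+3-1, 6+0) = 6
net[3] = max(3+6-1, 6+3-1, 5+0) = 8
net[4] = max(3+8-1, 6+6-1, 5+3-1, 11+0) = 11
net[5] = max(3+11-1, 6+8-1, 5+6-1, 11+3-1, 12+0) = 13
net[6] = max(3+13-1, 6+11-1, 5+8-1, 11+6-1, 12+3-1, 26+0) = 26
net[7] = max(3+26-1, 6+13-1, 5+11-1, …, 26+3-1, 21+0) = 28
net[8] = max(3+28-1, 6+26-1, 5+13-1, …, 21+3-1, 18+0) = 31
net[9] = max(3+31-1, 6+28-1, 5+26-1, …, 18+3-1, 25+0) = 33
net[10] = max(3+33-1, 6+31-1, 5+28-1, …, 25+3-1, 27+0) = 36
net[11] = max(3+36-1, 6+33-1, 5+31-1, …, 27+3-1, 30+0) = 38
net[12] = max(3+38-1, 6+36-1, 5+33-1, …, 30+3-1, 22+0) = 51
One optimal plan: pieces 6 + 6 (1 cut) → $52 − $1 = $51.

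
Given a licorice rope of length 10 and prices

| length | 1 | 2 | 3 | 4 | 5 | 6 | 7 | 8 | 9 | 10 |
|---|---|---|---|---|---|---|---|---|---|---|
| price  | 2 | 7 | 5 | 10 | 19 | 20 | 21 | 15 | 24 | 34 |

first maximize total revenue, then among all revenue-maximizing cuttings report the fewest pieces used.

Consider every possible first cut. r[k] is the best of p[i]+r[k−i] over all sellable i≤k.
r[1] = 2
r[2] = max(2+2, 7+0) = 7
r[3] = max(2+7, 7+2, 5+0) = 9
r[4] = max(2+9, 7+7, 5+2, 10+0) = 14
r[5] = max(2+14, 7+9, 5+7, 10+2, 19+0) = 19
r[6] = max(2+19, 7+14, 5+9, 10+7, 19+2, 20+0) = 21
r[7] = max(2+21, 7+19, 5+14, …, 20+2, 21+0) = 26
r[8] = max(2+26, 7+21, 5+19, …, 21+2, 15+0) = 28
r[9] = max(2+28, 7+26, 5+21, …, 15+2, 24+0) = 33
r[10] = max(2+33, 7+28, 5+26, …, 24+2, 34+0) = 38
Maximum revenue is ¢38.
Now minimize piece count subject to staying optimal: for each k, pieces[k] = 1 + min over i with p[i]+r[k−i]=r[k] of pieces[k−i].
pieces[7] = 2
pieces[8] = 3
pieces[9] = 3
pieces[10] = 2

2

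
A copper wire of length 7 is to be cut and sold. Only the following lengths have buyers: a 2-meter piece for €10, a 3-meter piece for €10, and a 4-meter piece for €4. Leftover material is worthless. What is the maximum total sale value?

30

Let r[k] be the best obtainable value from length k. For each k, try every first piece i and keep the best of price[i] + r[k−i].
r[1] = 0
r[2] = 10
r[3] = 10
r[4] = 20  (first piece 2, then r[2]=10)
r[5] = 20
r[6] = 30  (first piece 2, then r[4]=20)
r[7] = 30
One optimal cutting: pieces 2 + 2 + 2 with 1 meter of scrap → €30.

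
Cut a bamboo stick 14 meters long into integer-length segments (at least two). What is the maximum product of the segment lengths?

162

Let prod[k] be the best product for length k (with at least one cut). For each first piece i, the rest contributes max(k−i, prod[k−i]).
Small cases: prod[2]=1, prod[3]=2, prod[4]=4, prod[5]=6, prod[6]=9, prod[7]=12, prod[8]=18, prod[9]=27.
prod[10] = 2·max(8,18) = 2·18 = 36
prod[11] = 2·max(9,27) = 2·27 = 54
prod[12] = 3·max(9,27) = 3·27 = 81
prod[13] = 2·max(11,54) = 2·54 = 108
prod[14] = 2·max(12,81) = 2·81 = 162
One optimal split: 3 + 3 + 3 + 3 + 2; product 3·3·3·3·2 = 162.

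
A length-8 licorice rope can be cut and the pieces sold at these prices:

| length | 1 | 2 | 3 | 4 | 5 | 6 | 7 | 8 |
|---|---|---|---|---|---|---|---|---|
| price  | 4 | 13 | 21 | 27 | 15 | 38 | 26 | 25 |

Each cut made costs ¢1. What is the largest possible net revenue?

53

Consider every possible first cut. r[k] is the best of p[i]+r[k−i] over all sellable i≤k, charging 1 whenever i<k.
r[1] = 4
r[2] = max(4+4-1, 13+0) = 13
r[3] = max(4+13-1, 13+4-1, 21+0) = 21
r[4] = max(4+21-1, 13+13-1, 21+4-1, 27+0) = 27
r[5] = max(4+27-1, 13+21-1, 21+13-1, 27+4-1, 15+0) = 33
r[6] = max(4+33-1, 13+27-1, 21+21-1, 27+13-1, 15+4-1, 38+0) = 41
r[7] = max(4+41-1, 13+33-1, 21+27-1, …, 38+4-1, 26+0) = 47
r[8] = max(4+47-1, 13+41-1, 21+33-1, …, 26+4-1, 25+0) = 53
One optimal plan: pieces 3 + 3 + 2 (2 cuts) → ¢55 − ¢2 = ¢53.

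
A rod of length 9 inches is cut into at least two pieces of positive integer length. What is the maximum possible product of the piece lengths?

Fill g[k] for k=2..9: at each k try every first piece i and multiply by the better of (k−i) uncut or g[k−i].
g[2] = 1·max(1,0) = 1·1 = 1
g[3] = 1·max(2,1) = 1·2 = 2
g[4] = 2·max(2,1) = 2·2 = 4
g[5] = 2·max(3,2) = 2·3 = 6
g[6] = 3·max(3,2) = 3·3 = 9
g[7] = 2·max(5,6) = 2·6 = 12
g[8] = 2·max(6,9) = 2·9 = 18
g[9] = 3·max(6,9) = 3·9 = 27
One optimal split: 3 + 3 + 3; product 3·3·3 = 27.

27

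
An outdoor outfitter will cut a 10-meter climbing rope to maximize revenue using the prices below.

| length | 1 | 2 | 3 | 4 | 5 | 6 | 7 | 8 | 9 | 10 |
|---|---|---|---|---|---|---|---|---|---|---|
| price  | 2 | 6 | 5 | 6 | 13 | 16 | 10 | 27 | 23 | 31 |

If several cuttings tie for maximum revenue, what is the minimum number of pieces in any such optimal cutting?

Consider every possible first cut. r[k] is the best of p[i]+r[k−i] over all sellable i≤k.
r[1] = 2
r[2] = max(2+2, 6+0) = 6
r[3] = max(2+6, 6+2, 5+0) = 8
r[4] = max(2+8, 6+6, 5+2, 6+0) = 12
r[5] = max(2+12, 6+8, 5+6, 6+2, 13+0) = 14
r[6] = max(2+14, 6+12, 5+8, 6+6, 13+2, 16+0) = 18
r[7] = max(2+18, 6+14, 5+12, …, 16+2, 10+0) = 20
r[8] = max(2+20, 6+18, 5+14, …, 10+2, 27+0) = 27
r[9] = max(2+27, 6+20, 5+18, …, 27+2, 23+0) = 29
r[10] = max(2+29, 6+27, 5+20, …, 23+2, 31+0) = 33
Maximum revenue is €33.
Now minimize piece count subject to staying optimal: for each k, pieces[k] = 1 + min over i with p[i]+r[k−i]=r[k] of pieces[k−i].
pieces[7] = 4
pieces[8] = 1
pieces[9] = 2
pieces[10] = 2

2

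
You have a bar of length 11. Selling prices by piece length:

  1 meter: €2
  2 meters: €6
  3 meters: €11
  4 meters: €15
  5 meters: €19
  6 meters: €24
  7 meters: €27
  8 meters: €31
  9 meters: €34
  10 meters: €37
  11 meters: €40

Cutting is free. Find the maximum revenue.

43

Consider every possible first cut. R[k] is the best of p[i]+R[k−i] over all sellable i≤k.
R[1] = 2
R[2] = 6
R[3] = 11
R[4] = 15
R[5] = 19
R[6] = 24
R[7] = 27
R[8] = 31
R[9] = 35  (first piece 3, then R[6]=24)
R[10] = 39  (first piece 4, then R[6]=24)
R[11] = 43  (first piece 5, then R[6]=24)
One optimal cutting: 6 + 5 → €24 + €19 = €43.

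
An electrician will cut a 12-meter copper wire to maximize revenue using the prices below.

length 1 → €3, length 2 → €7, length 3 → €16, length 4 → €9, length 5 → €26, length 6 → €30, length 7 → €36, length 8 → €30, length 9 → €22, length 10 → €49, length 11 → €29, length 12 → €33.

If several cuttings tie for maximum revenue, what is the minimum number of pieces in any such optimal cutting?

4

Let r[k] be the best obtainable value from length k. For each k, try every first piece i and keep the best of price[i] + r[k−i].
r[1] = 3
r[2] = max(3+3, 7+0) = 7
r[3] = max(3+7, 7+3, 16+0) = 16
r[4] = max(3+16, 7+7, 16+3, 9+0) = 19
r[5] = max(3+19, 7+16, 16+7, 9+3, 26+0) = 26
r[6] = max(3+26, 7+19, 16+16, 9+7, 26+3, 30+0) = 32
r[7] = max(3+32, 7+26, 16+19, …, 30+3, 36+0) = 36
r[8] = max(3+36, 7+32, 16+26, …, 36+3, 30+0) = 42
r[9] = max(3+42, 7+36, 16+32, …, 30+3, 22+0) = 48
r[10] = max(3+48, 7+42, 16+36, …, 22+3, 49+0) = 52
r[11] = max(3+52, 7+48, 16+42, …, 49+3, 29+0) = 58
r[12] = max(3+58, 7+52, 16+48, …, 29+3, 33+0) = 64
Maximum revenue is €64.
Now minimize piece count subject to staying optimal: for each k, pieces[k] = 1 + min over i with p[i]+r[k−i]=r[k] of pieces[k−i].
pieces[9] = 3
pieces[10] = 2
pieces[11] = 3
pieces[12] = 4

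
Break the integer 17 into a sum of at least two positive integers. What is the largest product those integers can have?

486

Fill prod[k] for k=2..17: at each k try every first piece i and multiply by the better of (k−i) uncut or prod[k−i].
prod[2] = 1×max(1,0) = 1×1 = 1
prod[3] = 1×max(2,1) = 1×2 = 2
prod[4] = 2×max(2,1) = 2×2 = 4
prod[5] = 2×max(3,2) = 2×3 = 6
prod[6] = 3×max(3,2) = 3×3 = 9
prod[7] = 2×max(5,6) = 2×6 = 12
prod[8] = 2×max(6,9) = 2×9 = 18
prod[9] = 3×max(6,9) = 3×9 = 27
prod[10] = 2×max(8,18) = 2×18 = 36
prod[11] = 2×max(9,27) = 2×27 = 54
prod[12] = 3×max(9,27) = 3×27 = 81
prod[13] = 2×max(11,54) = 2×54 = 108
prod[14] = 2×max(12,81) = 2×81 = 162
prod[15] = 3×max(12,81) = 3×81 = 243
prod[16] = 2×max(14,162) = 2×162 = 324
prod[17] = 2×max(15,243) = 2×243 = 486
One optimal split: 3 + 3 + 3 + 3 + 3 + 2; product 3×3×3×3×3×2 = 486.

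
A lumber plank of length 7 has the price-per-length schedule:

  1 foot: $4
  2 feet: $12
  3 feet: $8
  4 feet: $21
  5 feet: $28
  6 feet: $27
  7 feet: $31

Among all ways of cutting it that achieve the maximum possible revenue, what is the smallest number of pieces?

Build r[k] bottom-up: r[k] = max over allowed piece i of (p[i] + r[k−i]).
r[1] = 4
r[2] = 12
r[3] = 16  (first piece 1, then r[2]=12)
r[4] = 24  (first piece 2, then r[2]=12)
r[5] = 28  (first piece 1, then r[4]=24)
r[6] = 36  (first piece 2, then r[4]=24)
r[7] = 40  (first piece 1, then r[6]=36)
Maximum revenue is $40.
Now minimize piece count subject to staying optimal: for each k, pieces[k] = 1 + min over i with p[i]+r[k−i]=r[k] of pieces[k−i].
pieces[4] = 2
pieces[5] = 1
pieces[6] = 3
pieces[7] = 2

2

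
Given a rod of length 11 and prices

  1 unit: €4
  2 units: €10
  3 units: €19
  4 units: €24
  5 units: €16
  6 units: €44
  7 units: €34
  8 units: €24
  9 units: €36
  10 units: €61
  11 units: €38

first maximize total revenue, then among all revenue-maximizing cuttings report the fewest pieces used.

Let r[k] be the best obtainable value from length k. For each k, try every first piece i and keep the best of price[i] + r[k−i].
r[1] = 4
r[2] = 10
r[3] = 19
r[4] = 24
r[5] = 29  (first piece 2, then r[3]=19)
r[6] = 44
r[7] = 48  (first piece 1, then r[6]=44)
r[8] = 54  (first piece 2, then r[6]=44)
r[9] = 63  (first piece 3, then r[6]=44)
r[10] = 68  (first piece 4, then r[6]=44)
r[11] = 73  (first piece 2, then r[9]=63)
Maximum revenue is €73.
Now minimize piece count subject to staying optimal: for each k, pieces[k] = 1 + min over i with p[i]+r[k−i]=r[k] of pieces[k−i].
pieces[8] = 2
pieces[9] = 2
pieces[10] = 2
pieces[11] = 3

3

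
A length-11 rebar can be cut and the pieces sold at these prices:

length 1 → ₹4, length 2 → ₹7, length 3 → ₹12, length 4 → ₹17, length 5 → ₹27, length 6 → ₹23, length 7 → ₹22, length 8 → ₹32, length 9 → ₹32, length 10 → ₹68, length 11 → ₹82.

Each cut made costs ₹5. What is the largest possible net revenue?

Consider every possible first cut. r[k] is the best of p[i]+r[k−i] over all sellable i≤k, charging 5 whenever i<k.
r[1] = 4
r[2] = 7
r[3] = 12
r[4] = 17
r[5] = 27
r[6] = 26  (first piece 1, then r[5]=27)
r[7] = 29  (first piece 2, then r[5]=27)
r[8] = 34  (first piece 3, then r[5]=27)
r[9] = 39  (first piece 4, then r[5]=27)
r[10] = 68
r[11] = 82
Best is to make no cuts and sell whole for ₹82.

82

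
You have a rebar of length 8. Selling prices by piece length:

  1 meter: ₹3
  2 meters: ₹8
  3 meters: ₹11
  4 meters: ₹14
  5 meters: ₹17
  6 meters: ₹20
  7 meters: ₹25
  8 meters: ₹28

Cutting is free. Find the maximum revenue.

32

Consider every possible first cut. R[k] is the best of p[i]+R[k−i] over all sellable i≤k.
R[1] = 3
R[2] = 8
R[3] = 11  (first piece 1, then R[2]=8)
R[4] = 16  (first piece 2, then R[2]=8)
R[5] = 19  (first piece 1, then R[4]=16)
R[6] = 24  (first piece 2, then R[4]=16)
R[7] = 27  (first piece 1, then R[6]=24)
R[8] = 32  (first piece 2, then R[6]=24)
One optimal cutting: 2 + 2 + 2 + 2 → ₹8 + ₹8 + ₹8 + ₹8 = ₹32.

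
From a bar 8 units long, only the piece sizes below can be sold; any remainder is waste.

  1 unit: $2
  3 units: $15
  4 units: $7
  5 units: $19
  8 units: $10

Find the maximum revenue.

Consider every possible first cut. r[k] is the best of p[i]+r[k−i] over all sellable i≤k.
r[1] = 2
r[2] = 4  (first piece 1, then r[1]=2)
r[3] = 15
r[4] = 17  (first piece 1, then r[3]=15)
r[5] = 19  (first piece 1, then r[4]=17)
r[6] = 30  (first piece 3, then r[3]=15)
r[7] = 32  (first piece 1, then r[6]=30)
r[8] = 34  (first piece 1, then r[7]=32)
One optimal cutting: 3 + 3 + 1 + 1 → $34.

34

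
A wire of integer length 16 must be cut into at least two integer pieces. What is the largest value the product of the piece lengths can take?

324

Let g[k] be the best product for length k (with at least one cut). For each first piece i, the rest contributes max(k−i, g[k−i]).
g[2] = 1×max(1,0) = 1×1 = 1
g[3] = max(1×2, 2×1) = 2
g[4] = max(1×3, 2×2, 3×1) = 4
g[5] = max(1×4, 2×3, 3×2, 4×1) = 6
g[6] = max(1×6, 2×4, 3×3, 4×2, 5×1) = 9
g[7] = max(1×9, 2×6, 3×4, 4×3, 5×2, 6×1) = 12
g[8] = max(1×12, 2×9, 3×6, …, 6×2, 7×1) = 18
g[9] = max(1×18, 2×12, 3×9, …, 7×2, 8×1) = 27
g[10] = max(1×27, 2×18, 3×12, …, 8×2, 9×1) = 36
g[11] = max(1×36, 2×27, 3×18, …, 9×2, 10×1) = 54
g[12] = max(1×54, 2×36, 3×27, …, 10×2, 11×1) = 81
g[13] = max(1×81, 2×54, 3×36, …, 11×2, 12×1) = 108
g[14] = max(1×108, 2×81, 3×54, …, 12×2, 13×1) = 162
g[15] = max(1×162, 2×108, 3×81, …, 13×2, 14×1) = 243
g[16] = max(1×243, 2×162, 3×108, …, 14×2, 15×1) = 324
One optimal split: 3 + 3 + 3 + 3 + 2 + 2; product 3×3×3×3×2×2 = 324.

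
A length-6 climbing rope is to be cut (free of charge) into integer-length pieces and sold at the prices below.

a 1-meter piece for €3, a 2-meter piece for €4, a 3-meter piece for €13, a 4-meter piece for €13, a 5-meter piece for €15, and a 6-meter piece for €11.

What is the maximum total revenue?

26

Consider every possible first cut. v[k] is the best of p[i]+v[k−i] over all sellable i≤k.
v[1] = 3
v[2] = max(3+3, 4+0) = 6
v[3] = max(3+6, 4+3, 13+0) = 13
v[4] = max(3+13, 4+6, 13+3, 13+0) = 16
v[5] = max(3+16, 4+13, 13+6, 13+3, 15+0) = 19
v[6] = max(3+19, 4+16, 13+13, 13+6, 15+3, 11+0) = 26
One optimal cutting: 3 + 3 → €13 + €13 = €26.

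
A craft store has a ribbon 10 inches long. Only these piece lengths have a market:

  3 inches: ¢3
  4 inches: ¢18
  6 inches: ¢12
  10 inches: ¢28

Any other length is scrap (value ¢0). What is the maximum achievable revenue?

36

Build f[k] bottom-up: f[k] = max over allowed piece i of (p[i] + f[k−i]).
f[1] = 0
f[2] = 0
f[3] = 3
f[4] = max(3+0, 18+0) = 18
f[5] = max(3+0, 18+0) = 18
f[6] = max(3+3, 18+0, 12+0) = 18
f[7] = max(3+18, 18+3, 12+0) = 21
f[8] = max(3+18, 18+18, 12+0) = 36
f[9] = max(3+18, 18+18, 12+3) = 36
f[10] = max(3+21, 18+18, 12+18, 28+0) = 36
One optimal cutting: pieces 4 + 4 with 2 inches of scrap → ¢36.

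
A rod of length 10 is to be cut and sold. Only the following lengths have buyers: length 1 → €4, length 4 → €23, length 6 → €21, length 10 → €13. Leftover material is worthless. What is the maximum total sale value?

Consider every possible first cut. r[k] is the best of p[i]+r[k−i] over all sellable i≤k.
r[1] = 4
r[2] = 8  (first piece 1, then r[1]=4)
r[3] = 12  (first piece 1, then r[2]=8)
r[4] = max(4+12, 23+0) = 23
r[5] = max(4+23, 23+4) = 27
r[6] = max(4+27, 23+8, 21+0) = 31
r[7] = max(4+31, 23+12, 21+4) = 35
r[8] = max(4+35, 23+23, 21+8) = 46
r[9] = max(4+46, 23+27, 21+12) = 50
r[10] = max(4+50, 23+31, 21+23, 13+0) = 54
One optimal cutting: 4 + 4 + 1 + 1 → €54.

54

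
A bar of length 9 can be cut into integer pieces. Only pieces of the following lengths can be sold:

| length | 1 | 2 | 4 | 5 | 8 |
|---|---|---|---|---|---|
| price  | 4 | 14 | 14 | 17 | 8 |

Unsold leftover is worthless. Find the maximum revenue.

Build r[k] bottom-up: r[k] = max over allowed piece i of (p[i] + r[k−i]).
r[1] = 4
r[2] = 14
r[3] = 18  (first piece 1, then r[2]=14)
r[4] = 28  (first piece 2, then r[2]=14)
r[5] = 32  (first piece 1, then r[4]=28)
r[6] = 42  (first piece 2, then r[4]=28)
r[7] = 46  (first piece 1, then r[6]=42)
r[8] = 56  (first piece 2, then r[6]=42)
r[9] = 60  (first piece 1, then r[8]=56)
One optimal cutting: 2 + 2 + 2 + 2 + 1 → $60.

60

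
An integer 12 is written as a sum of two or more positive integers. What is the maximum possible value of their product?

81

Fill f[k] for k=2..12: at each k try every first piece i and multiply by the better of (k−i) uncut or f[k−i].
Small cases: f[2]=1, f[3]=2, f[4]=4, f[5]=6, f[6]=9.
f[7] = 2·max(5,6) = 2·6 = 12
f[8] = 2·max(6,9) = 2·9 = 18
f[9] = 3·max(6,9) = 3·9 = 27
f[10] = 2·max(8,18) = 2·18 = 36
f[11] = 2·max(9,27) = 2·27 = 54
f[12] = 3·max(9,27) = 3·27 = 81
One optimal split: 3 + 3 + 3 + 3; product 3·3·3·3 = 81.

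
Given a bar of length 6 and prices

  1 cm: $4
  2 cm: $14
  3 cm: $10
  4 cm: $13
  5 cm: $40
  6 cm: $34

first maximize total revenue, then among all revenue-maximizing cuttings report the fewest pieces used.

Let r[k] be the best obtainable value from length k. For each k, try every first piece i and keep the best of price[i] + r[k−i].
r[1] = 4
r[2] = 14
r[3] = 18  (first piece 1, then r[2]=14)
r[4] = 28  (first piece 2, then r[2]=14)
r[5] = 40
r[6] = 44  (first piece 1, then r[5]=40)
Maximum revenue is $44.
Now minimize piece count subject to staying optimal: for each k, pieces[k] = 1 + min over i with p[i]+r[k−i]=r[k] of pieces[k−i].
pieces[3] = 2
pieces[4] = 2
pieces[5] = 1
pieces[6] = 2

2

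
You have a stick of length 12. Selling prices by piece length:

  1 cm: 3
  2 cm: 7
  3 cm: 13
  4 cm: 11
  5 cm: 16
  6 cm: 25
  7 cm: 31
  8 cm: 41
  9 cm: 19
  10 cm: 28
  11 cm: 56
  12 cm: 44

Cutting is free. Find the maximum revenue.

Build best[k] bottom-up: best[k] = max over allowed piece i of (p[i] + best[k−i]).
best[1] = 3
best[2] = 7
best[3] = 13
best[4] = 16  (first piece 1, then best[3]=13)
best[5] = 20  (first piece 2, then best[3]=13)
best[6] = 26  (first piece 3, then best[3]=13)
best[7] = 31
best[8] = 41
best[9] = 44  (first piece 1, then best[8]=41)
best[10] = 48  (first piece 2, then best[8]=41)
best[11] = 56
best[12] = 59  (first piece 1, then best[11]=56)
One optimal cutting: 11 + 1 → 56 + 3 = 59.

59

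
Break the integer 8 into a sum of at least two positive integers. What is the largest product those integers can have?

Define prod[k] = max over 1≤i<k of i · max(k−i, prod[k−i]); the inner max lets the remainder stay uncut if that's better.
prod[2] = 1*max(1,0) = 1*1 = 1
prod[3] = 1*max(2,1) = 1*2 = 2
prod[4] = 2*max(2,1) = 2*2 = 4
prod[5] = 2*max(3,2) = 2*3 = 6
prod[6] = 3*max(3,2) = 3*3 = 9
prod[7] = 2*max(5,6) = 2*6 = 12
prod[8] = 2*max(6,9) = 2*9 = 18
One optimal split: 3 + 3 + 2; product 3*3*2 = 18.

18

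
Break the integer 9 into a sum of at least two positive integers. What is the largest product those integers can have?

27

Define f[k] = max over 1≤i<k of i · max(k−i, f[k−i]); the inner max lets the remainder stay uncut if that's better.
f[2] = 1*max(1,0) = 1*1 = 1
f[3] = max(1*2, 2*1) = 2
f[4] = max(1*3, 2*2, 3*1) = 4
f[5] = max(1*4, 2*3, 3*2, 4*1) = 6
f[6] = max(1*6, 2*4, 3*3, 4*2, 5*1) = 9
f[7] = max(1*9, 2*6, 3*4, 4*3, 5*2, 6*1) = 12
f[8] = max(1*12, 2*9, 3*6, …, 6*2, 7*1) = 18
f[9] = max(1*18, 2*12, 3*9, …, 7*2, 8*1) = 27
One optimal split: 3 + 3 + 3; product 3*3*3 = 27.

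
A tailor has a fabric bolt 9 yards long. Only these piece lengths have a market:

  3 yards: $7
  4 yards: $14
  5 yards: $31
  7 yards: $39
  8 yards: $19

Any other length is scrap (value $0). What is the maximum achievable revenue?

Consider every possible first cut. f[k] is the best of p[i]+f[k−i] over all sellable i≤k.
f[1] = 0
f[2] = 0
f[3] = 7
f[4] = 14
f[5] = 31
f[6] = 31
f[7] = 39
f[8] = 39
f[9] = 45  (first piece 4, then f[5]=31)
One optimal cutting: 5 + 4 → $45.

45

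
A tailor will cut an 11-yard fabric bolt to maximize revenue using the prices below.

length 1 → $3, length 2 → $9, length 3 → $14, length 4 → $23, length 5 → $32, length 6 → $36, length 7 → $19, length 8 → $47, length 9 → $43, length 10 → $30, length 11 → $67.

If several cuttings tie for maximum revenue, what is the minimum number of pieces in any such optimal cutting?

2

Build r[k] bottom-up: r[k] = max over allowed piece i of (p[i] + r[k−i]).
r[1] = 3
r[2] = 9
r[3] = 14
r[4] = 23
r[5] = 32
r[6] = 36
r[7] = 41  (first piece 2, then r[5]=32)
r[8] = 47
r[9] = 55  (first piece 4, then r[5]=32)
r[10] = 64  (first piece 5, then r[5]=32)
r[11] = 68  (first piece 5, then r[6]=36)
Maximum revenue is $68.
Now minimize piece count subject to staying optimal: for each k, pieces[k] = 1 + min over i with p[i]+r[k−i]=r[k] of pieces[k−i].
pieces[8] = 1
pieces[9] = 2
pieces[10] = 2
pieces[11] = 2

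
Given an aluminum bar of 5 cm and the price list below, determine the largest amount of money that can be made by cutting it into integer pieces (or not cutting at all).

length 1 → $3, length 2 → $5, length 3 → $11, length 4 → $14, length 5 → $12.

17

Let r[k] be the best obtainable value from length k. For each k, try every first piece i and keep the best of price[i] + r[k−i].
r[1] = 3
r[2] = 6  (first piece 1, then r[1]=3)
r[3] = 11
r[4] = 14  (first piece 1, then r[3]=11)
r[5] = 17  (first piece 1, then r[4]=14)
One optimal cutting: 3 + 1 + 1 → $11 + $3 + $3 = $17.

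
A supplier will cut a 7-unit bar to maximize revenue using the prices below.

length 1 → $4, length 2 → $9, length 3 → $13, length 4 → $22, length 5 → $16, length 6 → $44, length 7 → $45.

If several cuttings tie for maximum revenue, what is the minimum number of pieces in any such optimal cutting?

Consider every possible first cut. r[k] is the best of p[i]+r[k−i] over all sellable i≤k.
r[1] = 4
r[2] = max(4+4, 9+0) = 9
r[3] = max(4+9, 9+4, 13+0) = 13
r[4] = max(4+13, 9+9, 13+4, 22+0) = 22
r[5] = max(4+22, 9+13, 13+9, 22+4, 16+0) = 26
r[6] = max(4+26, 9+22, 13+13, 22+9, 16+4, 44+0) = 44
r[7] = max(4+44, 9+26, 13+22, …, 44+4, 45+0) = 48
Maximum revenue is $48.
Now minimize piece count subject to staying optimal: for each k, pieces[k] = 1 + min over i with p[i]+r[k−i]=r[k] of pieces[k−i].
pieces[4] = 1
pieces[5] = 2
pieces[6] = 1
pieces[7] = 2

2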